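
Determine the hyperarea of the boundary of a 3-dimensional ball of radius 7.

S_3(7) = 2·π^(3/2)·(7)^2 / Γ(3/2) = 4πr² = 4π·(7)² ≈ 615.752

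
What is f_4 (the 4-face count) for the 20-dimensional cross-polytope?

Each 4-face is the convex hull of 5 vertices, one chosen as ±e_i from each of 5 distinct axes: 2^5·C(20,5) = 496128.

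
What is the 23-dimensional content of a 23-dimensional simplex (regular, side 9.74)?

V = (9.74^23 / 23!) · √((23+1) / 2^23) ≈ 0.00356962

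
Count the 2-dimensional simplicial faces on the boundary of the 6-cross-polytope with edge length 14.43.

f_2(6-orthoplex) = 2^3 · (6 choose 3) = 160.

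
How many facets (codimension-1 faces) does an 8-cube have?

Choose 7 of 8 axes to span the face (C(8,7) = 8 ways), then fix each of the remaining 1 coordinate at one of its two extreme values (2^1 = 2 ways): 8·2 = 16.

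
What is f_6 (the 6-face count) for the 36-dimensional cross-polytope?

f_6(36-orthoplex) = 2^7 · (36 choose 7) = 1068503040.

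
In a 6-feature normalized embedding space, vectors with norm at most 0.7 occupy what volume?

V_6(0.7) = π^(6/2) · (0.7)^6 / Γ(6/2 + 1) ≈ 0.607976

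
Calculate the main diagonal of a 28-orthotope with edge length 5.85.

d = √(5.85² + 5.85² + ... + 5.85²) [28 terms] = √(28·5.85²) = 5.85√28 ≈ 30.9553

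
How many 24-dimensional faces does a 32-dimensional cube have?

f_24(32-cube) = (32 choose 24) · 2^8 = 2692684800.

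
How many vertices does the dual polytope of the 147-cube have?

An n-cross-polytope has 2n vertices; here n = 147, giving 294.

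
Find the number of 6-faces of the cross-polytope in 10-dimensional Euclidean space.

Each 6-face is the convex hull of 7 vertices, one chosen as ±e_i from each of 7 distinct axes: 2^7·C(10,7) = 15360.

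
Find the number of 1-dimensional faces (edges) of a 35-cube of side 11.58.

Number of 1-faces = C(35,1)·2^(35-1) = 35·17179869184 = 601295421440.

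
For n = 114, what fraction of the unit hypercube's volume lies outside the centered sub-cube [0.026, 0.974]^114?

The inner cube has side 1-2·0.026 = 0.948 and volume (0.948)^114 ≈ 0.002271, so the shell holds 0.997729 of the volume.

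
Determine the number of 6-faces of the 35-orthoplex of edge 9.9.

f_6(35-orthoplex) = 2^7 · (35 choose 7) = 860738560.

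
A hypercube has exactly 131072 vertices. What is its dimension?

2^n = 131072 ⇒ n = log_2(131072) = 17.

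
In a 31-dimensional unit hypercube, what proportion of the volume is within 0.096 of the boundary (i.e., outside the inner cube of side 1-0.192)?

1 - (1 - 2·0.096)^31 = 1 - 0.808^31 ≈ 0.998652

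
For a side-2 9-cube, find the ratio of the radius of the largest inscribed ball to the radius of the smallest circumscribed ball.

r_in / r_out = (2/2) / (2√9/2) = 1/√9 ≈ 0.333333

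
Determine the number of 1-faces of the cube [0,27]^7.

Choose 1 of 7 axes to span the face (C(7,1) = 7 ways), then fix each of the remaining 6 coordinates at one of its two extreme values (2^6 = 64 ways): 7·64 = 448.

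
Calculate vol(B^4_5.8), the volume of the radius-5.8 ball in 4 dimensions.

V_4(5.8) = π^(4/2) · (5.8)^4 / Γ(4/2 + 1) ≈ 5584.47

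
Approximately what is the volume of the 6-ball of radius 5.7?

Volume = π^{6/2}·(5.7)^6/Γ(4) ≈ 177234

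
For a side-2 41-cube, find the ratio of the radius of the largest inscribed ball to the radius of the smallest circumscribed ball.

r_in / r_out = (2/2) / (2√41/2) = 1/√41 ≈ 0.156174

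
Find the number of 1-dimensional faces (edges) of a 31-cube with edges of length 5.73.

Number of 1-faces = C(31,1)·2^(31-1) = 31·1073741824 = 33285996544.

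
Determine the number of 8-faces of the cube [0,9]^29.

f_8(29-cube) = (29 choose 8) · 2^21 = 9001280471040.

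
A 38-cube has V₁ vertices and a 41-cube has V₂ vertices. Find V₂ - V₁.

V₁ = 2^38 = 274877906944. V₂ = 2^41 = 2199023255552. V₂ - V₁ = 1924145348608.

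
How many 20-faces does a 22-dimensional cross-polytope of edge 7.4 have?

f_20(22-orthoplex) = 2^21 · (22 choose 21) = 46137344.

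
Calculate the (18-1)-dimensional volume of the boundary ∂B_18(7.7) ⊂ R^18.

|∂B_18(7.7)| ≈ 1.7386e+15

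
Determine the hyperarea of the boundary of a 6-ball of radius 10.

|∂B_6(10)| = 100000·π^3 ≈ 3.10063e+06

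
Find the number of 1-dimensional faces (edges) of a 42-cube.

The 42-cube has n·2^(n-1) = 42·2^41 = 42·2199023255552 = 92358976733184 edges.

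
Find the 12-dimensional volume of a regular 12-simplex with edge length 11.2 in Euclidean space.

For a regular n-simplex with edge a, V = (a^n / n!)·√((n+1)/2^n). With a=11.2, n=12: V ≈ 458.217.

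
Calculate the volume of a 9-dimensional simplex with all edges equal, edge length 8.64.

V_9 = √(10) · 8.64^9 / (9! · 2^(9/2)) ≈ 103.33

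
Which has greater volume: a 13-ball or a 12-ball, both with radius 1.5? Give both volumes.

V_13(1.5) ≈ 177.226. V_12(1.5) ≈ 173.245. The 13-ball is larger.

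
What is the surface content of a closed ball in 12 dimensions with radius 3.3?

S = n·V_n(r)/r = 12·V_12(3.3)/3.3 (volume-to-surface relation), giving 8.09844e+06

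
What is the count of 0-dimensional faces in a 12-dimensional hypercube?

Number of 0-faces = C(12,0) · 2^(12-0) = 1 · 4096 = 4096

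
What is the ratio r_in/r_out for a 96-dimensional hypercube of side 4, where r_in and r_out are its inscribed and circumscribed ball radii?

Ratio = (s/2)/(s√96/2) = 96^(-1/2) ≈ 0.102062.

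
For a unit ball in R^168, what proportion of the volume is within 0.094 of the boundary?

V(inner)/V(outer) = ((1-0.094)/1)^168 ≈ 6.274e-08, so the shell fraction is 0.9999999373.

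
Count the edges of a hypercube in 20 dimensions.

Each of the 2^20 = 1048576 vertices has degree 20; total edges = 20·2^20/2 = 10485760.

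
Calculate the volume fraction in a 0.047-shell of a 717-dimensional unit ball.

1 - (1-0.047)^717 ≈ 1 - 1.022e-15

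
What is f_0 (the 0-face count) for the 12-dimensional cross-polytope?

An n-cross-polytope has 2^(k+1)·C(n,k+1) k-faces. Here 2^1·C(12,1) = 2·12 = 24.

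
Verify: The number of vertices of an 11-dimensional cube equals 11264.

False. The 11-cube has 2^11 = 2048 vertices.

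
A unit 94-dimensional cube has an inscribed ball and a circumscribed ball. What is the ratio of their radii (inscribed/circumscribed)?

r_in / r_out = (1/2) / (1√94/2) = 1/√94 ≈ 0.103142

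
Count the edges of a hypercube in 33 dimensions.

The 33-cube has n·2^(n-1) = 33·2^32 = 33·4294967296 = 141733920768 edges.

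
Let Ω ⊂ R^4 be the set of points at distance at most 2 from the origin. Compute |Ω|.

V_4(2) = π^(4/2) · (2)^4 / Γ(4/2 + 1) = 8·π^2 ≈ 78.9568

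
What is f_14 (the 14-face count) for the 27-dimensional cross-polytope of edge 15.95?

Number of 14-faces = 2^(14+1) · C(27,14+1) = 32768 · 17383860 = 569634324480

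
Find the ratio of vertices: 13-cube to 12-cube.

The 13-cube has 2^13 = 8192 vertices. The 12-cube has 2^12 = 4096 vertices. Ratio: 8192/4096 = 2.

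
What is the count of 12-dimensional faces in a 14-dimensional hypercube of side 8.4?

f_12(14-cube) = (14 choose 12) · 2^2 = 364.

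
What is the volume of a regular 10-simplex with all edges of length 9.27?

V = (9.27^10 / 10!) · √((10+1) / 2^10) ≈ 133.838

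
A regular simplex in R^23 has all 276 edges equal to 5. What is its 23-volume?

V = (5^23 / 23!) · √((23+1) / 2^23) ≈ 7.79967e-10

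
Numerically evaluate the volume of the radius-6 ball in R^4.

V_4(6) = π^(4/2) · (6)^4 / Γ(4/2 + 1) = 648·π^2 ≈ 6395.5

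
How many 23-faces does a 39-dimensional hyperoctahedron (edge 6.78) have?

An n-cross-polytope has 2^(k+1)·C(n,k+1) k-faces. Here 2^24·C(39,24) = 16777216·25140840660 = 421793314174402560.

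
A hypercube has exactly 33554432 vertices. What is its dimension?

Since 2^n = 33554432, we have n = 25.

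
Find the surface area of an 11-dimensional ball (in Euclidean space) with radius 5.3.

|∂B_11(5.3)| ≈ 3.62457e+08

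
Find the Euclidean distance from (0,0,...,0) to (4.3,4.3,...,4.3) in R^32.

||(4.3,4.3,...,4.3)|| = √(32)·4.3 ≈ 24.3245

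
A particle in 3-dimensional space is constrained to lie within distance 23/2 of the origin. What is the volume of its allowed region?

The n-ball volume is π^(n/2)·r^n/Γ(n/2+1). With n=3, r=23/2: V = 12167·π/6 ≈ 6370.63.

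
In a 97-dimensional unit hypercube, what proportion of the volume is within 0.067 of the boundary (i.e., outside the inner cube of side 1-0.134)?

1 - (1 - 2·0.067)^97 = 1 - 0.866^97 ≈ 0.9999991306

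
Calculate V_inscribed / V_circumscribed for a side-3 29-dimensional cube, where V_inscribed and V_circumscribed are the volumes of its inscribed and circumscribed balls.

The radii are 3/2 and 3√29/2, so the volume ratio is (1/√29)^29 = 29^{-29/2} ≈ 6.24064e-22.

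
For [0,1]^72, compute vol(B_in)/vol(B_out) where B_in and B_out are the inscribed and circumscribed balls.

Volume scales as r^n, and r_in/r_out = 1/√72, giving (1/√72)^72 ≈ 1.36782e-67.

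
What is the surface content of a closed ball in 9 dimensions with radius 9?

S = n·V_n(r)/r = 9·V_9(9)/9 (volume-to-surface relation), giving 459165024·π^4/35 ≈ 1.27791e+09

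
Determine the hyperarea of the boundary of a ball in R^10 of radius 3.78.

S_10(3.78) = 2·π^(10/2)·(3.78)^9 / Γ(10/2) ≈ 4.01786e+06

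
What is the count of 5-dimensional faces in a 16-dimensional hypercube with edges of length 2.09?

An n-cube has C(n,k)·2^(n-k) k-faces. Here C(16,5)·2^11 = 4368·2048 = 8945664.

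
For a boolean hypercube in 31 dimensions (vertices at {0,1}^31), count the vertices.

Each vertex is a binary string of length 31, so there are 2^31 = 2147483648.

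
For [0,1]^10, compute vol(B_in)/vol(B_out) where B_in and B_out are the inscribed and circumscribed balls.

V_in/V_out = n^(-n/2) = 10^(-10/2) ≈ 1e-05.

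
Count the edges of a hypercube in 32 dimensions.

An n-cube has n·2^(n-1) edges. With n = 32: 32·2147483648 = 68719476736.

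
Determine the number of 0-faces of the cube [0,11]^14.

Number of 0-faces = C(14,0) · 2^(14-0) = 1 · 16384 = 16384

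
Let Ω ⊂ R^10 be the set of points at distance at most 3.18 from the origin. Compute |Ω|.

V_10(3.18) = π^(10/2) · (3.18)^10 / Γ(10/2 + 1) ≈ 269674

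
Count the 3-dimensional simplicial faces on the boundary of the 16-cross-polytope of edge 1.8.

Number of 3-faces = 2^(3+1) · C(16,3+1) = 16 · 1820 = 29120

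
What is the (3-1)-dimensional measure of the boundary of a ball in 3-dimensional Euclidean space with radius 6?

The surface area of an n-ball is 2π^(n/2) r^(n-1) / Γ(n/2). For n=3, r=6: 4πr² = 4π·(6)² ≈ 452.389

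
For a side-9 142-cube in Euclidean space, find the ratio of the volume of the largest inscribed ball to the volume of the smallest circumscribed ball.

The radii are 9/2 and 9√142/2, so the volume ratio is (1/√142)^142 = 142^{-142/2} ≈ 1.54002e-153.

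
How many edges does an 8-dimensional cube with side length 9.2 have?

Each of the 2^8 = 256 vertices has degree 8; total edges = 8·2^8/2 = 1024.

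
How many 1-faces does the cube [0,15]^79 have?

The 79-cube has n·2^(n-1) = 79·2^78 = 79·302231454903657293676544 = 23876284937388926200446976 edges.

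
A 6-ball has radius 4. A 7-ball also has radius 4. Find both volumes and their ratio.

V_6(4) ≈ 21167. V_7(4) ≈ 77410.6. Ratio V_6/V_7 ≈ 0.2734.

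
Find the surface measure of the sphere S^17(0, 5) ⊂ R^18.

The surface area of an n-ball is 2π^(n/2) r^(n-1) / Γ(n/2). For n=18, r=5: 152587890625·π^9/4032 ≈ 1.1281e+12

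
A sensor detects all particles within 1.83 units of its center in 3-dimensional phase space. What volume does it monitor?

V_3(1.83) = π^(3/2) · (1.83)^3 / Γ(3/2 + 1) ≈ 25.6709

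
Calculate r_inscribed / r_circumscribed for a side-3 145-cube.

r_in / r_out = (3/2) / (3√145/2) = 1/√145 ≈ 0.0830455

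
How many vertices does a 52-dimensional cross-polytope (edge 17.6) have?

The vertices are ±e_1, ..., ±e_52, so there are 2·52 = 104.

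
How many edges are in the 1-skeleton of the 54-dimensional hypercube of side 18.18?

The 54-cube has n·2^(n-1) = 54·2^53 = 54·9007199254740992 = 486388759756013568 edges.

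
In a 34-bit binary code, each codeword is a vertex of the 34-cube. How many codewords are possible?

Number of vertices = 2^34 = 17179869184.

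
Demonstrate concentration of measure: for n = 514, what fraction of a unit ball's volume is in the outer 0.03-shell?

1 - (1-0.03)^514 ≈ 0.9999998413 ≈ 99.999984%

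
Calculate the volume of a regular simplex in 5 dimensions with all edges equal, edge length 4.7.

For a regular n-simplex with edge a, V = (a^n / n!)·√((n+1)/2^n). With a=4.7, n=5: V ≈ 8.27578.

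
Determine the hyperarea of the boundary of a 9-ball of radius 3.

S = n·V_n(r)/r = 9·V_9(3)/3 (volume-to-surface relation), giving 69984·π^4/35 ≈ 194774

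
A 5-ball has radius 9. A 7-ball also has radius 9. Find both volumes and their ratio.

V_5(9) ≈ 310821. V_7(9) ≈ 2.25984e+07. Ratio V_5/V_7 ≈ 0.01375.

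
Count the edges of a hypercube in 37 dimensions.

Each of the 2^37 = 137438953472 vertices has degree 37; total edges = 37·2^37/2 = 2542620639232.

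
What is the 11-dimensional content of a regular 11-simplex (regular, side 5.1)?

For a regular n-simplex with edge a, V = (a^n / n!)·√((n+1)/2^n). With a=5.1, n=11: V ≈ 0.116424.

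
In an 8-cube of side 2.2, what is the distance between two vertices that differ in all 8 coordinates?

Diagonal = √8 · 2.2 ≈ 6.22254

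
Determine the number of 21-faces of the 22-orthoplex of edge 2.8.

Each 21-face is the convex hull of 22 vertices, one chosen as ±e_i from each of 22 distinct axes: 2^22·C(22,22) = 4194304.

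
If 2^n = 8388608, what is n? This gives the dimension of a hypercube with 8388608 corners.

2^n = 8388608 ⇒ n = log_2(8388608) = 23.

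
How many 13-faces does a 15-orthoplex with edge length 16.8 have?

Number of 13-faces = 2^(13+1) · C(15,13+1) = 16384 · 15 = 245760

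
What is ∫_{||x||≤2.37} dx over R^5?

The n-ball volume is π^(n/2)·r^n/Γ(n/2+1). With n=5, r=2.37: V ≈ 393.587.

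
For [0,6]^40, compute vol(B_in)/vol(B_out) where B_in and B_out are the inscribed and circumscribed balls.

V_in/V_out = n^(-n/2) = 40^(-40/2) ≈ 9.09495e-33.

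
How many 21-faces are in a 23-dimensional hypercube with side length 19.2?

Number of 21-faces = C(23,21) · 2^(23-21) = 253 · 4 = 1012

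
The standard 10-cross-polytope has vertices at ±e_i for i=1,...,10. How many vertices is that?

Number of vertices = 2n = 20.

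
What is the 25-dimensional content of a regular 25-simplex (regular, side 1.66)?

Volume = 1.66^25 · √(26/2^25) / 25! ≈ 1.80579e-23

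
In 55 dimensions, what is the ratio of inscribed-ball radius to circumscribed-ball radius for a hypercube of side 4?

r_in = 4/2 (half the side); r_out = 4√55/2 (half the diagonal). Ratio = 1/√55 ≈ 0.13484.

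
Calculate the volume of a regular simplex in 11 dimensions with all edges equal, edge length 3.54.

For a regular n-simplex with edge a, V = (a^n / n!)·√((n+1)/2^n). With a=3.54, n=11: V ≈ 0.002098.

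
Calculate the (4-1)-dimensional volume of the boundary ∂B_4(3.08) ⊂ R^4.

S = n·V_n(r)/r = 4·V_4(3.08)/3.08 (volume-to-surface relation), giving 576.742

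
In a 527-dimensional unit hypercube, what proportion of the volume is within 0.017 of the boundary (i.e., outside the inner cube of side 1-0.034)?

The inner cube has side 1-2·0.017 = 0.966 and volume (0.966)^527 ≈ 1.21e-08, so the shell holds 0.9999999879 of the volume.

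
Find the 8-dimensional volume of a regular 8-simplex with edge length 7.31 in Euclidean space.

V_8 = √(9) · 7.31^8 / (8! · 2^(8/2)) ≈ 37.9158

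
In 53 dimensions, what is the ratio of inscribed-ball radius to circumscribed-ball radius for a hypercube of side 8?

r_in / r_out = (8/2) / (8√53/2) = 1/√53 ≈ 0.137361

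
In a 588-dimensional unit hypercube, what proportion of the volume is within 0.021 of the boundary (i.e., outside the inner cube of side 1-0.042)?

Shell fraction = 1 - (1-0.042)^588 ≈ 1 - 1.104e-11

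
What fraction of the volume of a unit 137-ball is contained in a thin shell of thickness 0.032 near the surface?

Shell fraction = 1 - (1-0.032)^137 ≈ 0.988388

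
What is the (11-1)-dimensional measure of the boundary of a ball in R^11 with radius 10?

|∂B_11(10)| = 128000000000·π^5/189 ≈ 2.07251e+11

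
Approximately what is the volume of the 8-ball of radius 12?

V = 17915904·π^4 ≈ 1.74517e+09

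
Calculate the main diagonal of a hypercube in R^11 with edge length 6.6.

d = √(6.6² + 6.6² + ... + 6.6²) [11 terms] = √(11·6.6²) = 6.6√11 ≈ 21.8897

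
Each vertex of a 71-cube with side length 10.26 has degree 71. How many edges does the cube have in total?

Number of 1-faces = C(71,1)·2^(71-1) = 71·1180591620717411303424 = 83822005070936202543104.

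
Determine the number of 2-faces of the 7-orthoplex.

Each 2-face is the convex hull of 3 vertices, one chosen as ±e_i from each of 3 distinct axes: 2^3·C(7,3) = 280.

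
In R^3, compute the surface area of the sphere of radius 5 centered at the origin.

S_3(5) = 2·π^(3/2)·(5)^2 / Γ(3/2) = 4πr² = 4π·(5)² ≈ 314.159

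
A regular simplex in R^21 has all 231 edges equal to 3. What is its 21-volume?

Volume = 3^21 · √(22/2^21) / 21! ≈ 6.6313e-13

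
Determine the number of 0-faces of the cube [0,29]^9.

Choose 0 of 9 axes to span the face (C(9,0) = 1 way), then fix each of the remaining 9 coordinates at one of its two extreme values (2^9 = 512 ways): 1·512 = 512.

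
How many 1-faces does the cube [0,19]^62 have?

Each of the 2^62 = 4611686018427387904 vertices has degree 62; total edges = 62·2^62/2 = 142962266571249025024.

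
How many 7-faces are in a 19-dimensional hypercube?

Number of 7-faces = C(19,7) · 2^(19-7) = 50388 · 4096 = 206389248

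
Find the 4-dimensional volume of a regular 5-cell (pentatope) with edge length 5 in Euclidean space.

For a regular n-simplex with edge a, V = (a^n / n!)·√((n+1)/2^n). With a=5, n=4: V ≈ 14.5577.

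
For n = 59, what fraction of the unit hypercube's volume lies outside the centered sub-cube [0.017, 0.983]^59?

Shell fraction = 1 - (1-0.034)^59 ≈ 0.870088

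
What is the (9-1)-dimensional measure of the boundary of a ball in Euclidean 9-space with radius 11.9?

The surface area of an n-ball is 2π^(n/2) r^(n-1) / Γ(n/2). For n=9, r=11.9: 1.19381e+10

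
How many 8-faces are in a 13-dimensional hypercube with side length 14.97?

f_8(13-cube) = (13 choose 8) · 2^5 = 41184.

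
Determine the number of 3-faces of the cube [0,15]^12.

f_3(12-cube) = (12 choose 3) · 2^9 = 112640.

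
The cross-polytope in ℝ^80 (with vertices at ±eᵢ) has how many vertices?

The 80-dimensional cross-polytope has 2n = 2·80 = 160 vertices.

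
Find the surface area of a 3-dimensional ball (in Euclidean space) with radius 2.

S = n·V_n(r)/r = 3·V_3(2)/2 (volume-to-surface relation), giving 4πr² = 4π·(2)² ≈ 50.2655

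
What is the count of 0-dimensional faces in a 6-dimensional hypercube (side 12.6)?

Choose 0 of 6 axes to span the face (C(6,0) = 1 way), then fix each of the remaining 6 coordinates at one of its two extreme values (2^6 = 64 ways): 1·64 = 64.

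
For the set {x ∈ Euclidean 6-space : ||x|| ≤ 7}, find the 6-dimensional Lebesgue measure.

V_6(7) = π^(6/2) · (7)^6 / Γ(6/2 + 1) = 117649·π^3/6 ≈ 607976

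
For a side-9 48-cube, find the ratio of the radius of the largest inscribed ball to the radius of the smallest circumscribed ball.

r_in / r_out = (9/2) / (9√48/2) = 1/√48 ≈ 0.144338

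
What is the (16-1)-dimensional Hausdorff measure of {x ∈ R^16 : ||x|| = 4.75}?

|∂B_16(4.75)| ≈ 5.32357e+10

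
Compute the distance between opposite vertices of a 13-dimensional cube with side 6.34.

The space diagonal of an n-cube of side s is s√n. Here 6.34·√13 ≈ 22.8592.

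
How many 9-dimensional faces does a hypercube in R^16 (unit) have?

f_9(16-cube) = (16 choose 9) · 2^7 = 1464320.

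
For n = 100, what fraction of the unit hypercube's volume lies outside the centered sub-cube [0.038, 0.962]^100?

Shell fraction = 1 - (1-0.076)^100 ≈ 0.999631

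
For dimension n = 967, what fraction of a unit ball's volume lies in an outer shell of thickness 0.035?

1 - (1-0.035)^967 ≈ 1 - 1.091e-15 ≈ (100 - 1.11e-13)%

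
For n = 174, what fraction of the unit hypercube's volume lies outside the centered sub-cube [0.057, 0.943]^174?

Shell fraction = 1 - (1-0.114)^174 ≈ 0.9999999993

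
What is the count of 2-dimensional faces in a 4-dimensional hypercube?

An n-cube has C(n,k)·2^(n-k) k-faces. Here C(4,2)·2^2 = 6·4 = 24.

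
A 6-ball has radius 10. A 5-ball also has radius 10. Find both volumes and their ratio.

V_6(10) ≈ 5.16771e+06. V_5(10) ≈ 526379. Ratio V_6/V_5 ≈ 9.817.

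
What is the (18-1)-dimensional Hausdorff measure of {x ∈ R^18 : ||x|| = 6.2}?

S_18(6.2) = 2·π^(18/2)·(6.2)^17 / Γ(18/2) ≈ 4.37036e+13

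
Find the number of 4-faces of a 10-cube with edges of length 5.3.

f_4(10-cube) = (10 choose 4) · 2^6 = 13440.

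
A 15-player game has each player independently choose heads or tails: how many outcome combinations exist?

The 15-cube has 2^15 = 32768 vertices.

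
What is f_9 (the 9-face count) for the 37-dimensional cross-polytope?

Each 9-face is the convex hull of 10 vertices, one chosen as ±e_i from each of 10 distinct axes: 2^10·C(37,10) = 356690059264.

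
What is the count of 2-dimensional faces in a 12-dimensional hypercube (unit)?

Choose 2 of 12 axes to span the face (C(12,2) = 66 ways), then fix each of the remaining 10 coordinates at one of its two extreme values (2^10 = 1024 ways): 66·1024 = 67584.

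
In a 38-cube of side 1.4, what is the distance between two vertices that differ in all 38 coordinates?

d = √(1.4² + 1.4² + ... + 1.4²) [38 terms] = √(38·1.4²) = 1.4√38 ≈ 8.63018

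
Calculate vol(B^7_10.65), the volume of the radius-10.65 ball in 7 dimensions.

The n-ball volume is π^(n/2)·r^n/Γ(n/2+1). With n=7, r=10.65: V ≈ 7.34222e+07.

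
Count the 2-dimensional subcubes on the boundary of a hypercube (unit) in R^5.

Choose 2 of 5 axes to span the face (C(5,2) = 10 ways), then fix each of the remaining 3 coordinates at one of its two extreme values (2^3 = 8 ways): 10·8 = 80.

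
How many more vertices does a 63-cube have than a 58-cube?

The 63-cube has 2^63 = 9223372036854775808 vertices. The 58-cube has 2^58 = 288230376151711744 vertices. Difference: 9223372036854775808 - 288230376151711744 = 8935141660703064064.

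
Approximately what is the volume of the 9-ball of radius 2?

The n-ball volume is π^(n/2)·r^n/Γ(n/2+1). With n=9, r=2: V = 16384·π^4/945 ≈ 1688.84.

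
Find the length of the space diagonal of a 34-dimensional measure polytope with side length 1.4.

Diagonal = √34 · 1.4 ≈ 8.16333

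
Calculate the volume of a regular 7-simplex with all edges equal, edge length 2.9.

Volume = 2.9^7 · √(8/2^7) / 7! ≈ 0.0855649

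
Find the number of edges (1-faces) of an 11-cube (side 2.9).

Number of 1-faces = C(11,1) · 2^(11-1) = 11 · 1024 = 11264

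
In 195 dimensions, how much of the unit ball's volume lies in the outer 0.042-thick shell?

1 - (1-0.042)^195 ≈ 0.999768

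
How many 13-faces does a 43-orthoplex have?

An n-cross-polytope has 2^(k+1)·C(n,k+1) k-faces. Here 2^14·C(43,14) = 16384·78378960360 = 1284160886538240.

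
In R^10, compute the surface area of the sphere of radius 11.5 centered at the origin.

S = n·V_n(r)/r = 10·V_10(11.5)/11.5 (volume-to-surface relation), giving 1801152661463·π^5/6144 ≈ 8.97116e+10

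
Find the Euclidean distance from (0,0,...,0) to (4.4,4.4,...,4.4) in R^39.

||(4.4,4.4,...,4.4)|| = √(39)·4.4 ≈ 27.478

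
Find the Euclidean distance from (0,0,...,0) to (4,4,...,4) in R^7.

||(4,4,...,4)|| = √(7)·4 ≈ 10.583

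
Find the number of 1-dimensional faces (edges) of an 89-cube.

An n-cube has n·2^(n-1) edges. With n = 89: 89·309485009821345068724781056 = 27544165874099711116505513984.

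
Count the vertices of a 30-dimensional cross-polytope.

The vertices are ±e_1, ..., ±e_30, so there are 2·30 = 60.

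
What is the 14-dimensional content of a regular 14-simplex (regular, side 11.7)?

V = (11.7^14 / 14!) · √((14+1) / 2^14) ≈ 312.629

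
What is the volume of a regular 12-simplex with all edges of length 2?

Volume = 2^12 · √(13/2^12) / 12! ≈ 4.81742e-07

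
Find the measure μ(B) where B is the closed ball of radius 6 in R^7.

Volume = π^{7/2}·(6)^7/Γ(9/2) = 1492992·π^3/35 ≈ 1.32263e+06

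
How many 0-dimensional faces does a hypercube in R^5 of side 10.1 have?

f_0(5-cube) = (5 choose 0) · 2^5 = 32.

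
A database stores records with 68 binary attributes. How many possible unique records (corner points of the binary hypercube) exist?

An n-cube has 2^n vertices; for n = 68 that is 2^68 = 295147905179352825856.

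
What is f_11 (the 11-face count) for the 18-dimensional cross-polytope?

Number of 11-faces = 2^(11+1) · C(18,11+1) = 4096 · 18564 = 76038144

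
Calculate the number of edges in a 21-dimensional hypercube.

Number of 1-faces = C(21,1)·2^(21-1) = 21·1048576 = 22020096.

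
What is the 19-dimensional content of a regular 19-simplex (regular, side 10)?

V = (10^19 / 19!) · √((19+1) / 2^19) ≈ 0.507733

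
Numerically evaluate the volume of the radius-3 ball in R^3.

The n-ball volume is π^(n/2)·r^n/Γ(n/2+1). With n=3, r=3: V = 36·π ≈ 113.097.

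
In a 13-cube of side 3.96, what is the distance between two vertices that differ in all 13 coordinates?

||(3.96,3.96,...,3.96)|| = √(13)·3.96 ≈ 14.278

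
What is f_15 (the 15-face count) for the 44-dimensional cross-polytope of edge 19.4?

Each 15-face is the convex hull of 16 vertices, one chosen as ±e_i from each of 16 distinct axes: 2^16·C(44,16) = 27309821520379904.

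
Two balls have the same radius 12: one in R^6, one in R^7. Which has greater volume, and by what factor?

V_6(12) ≈ 1.54307e+07, V_7(12) ≈ 1.69297e+08. The 7-ball is larger by a factor of 10.97.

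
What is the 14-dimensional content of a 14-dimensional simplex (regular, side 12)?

For a regular n-simplex with edge a, V = (a^n / n!)·√((n+1)/2^n). With a=12, n=14: V ≈ 445.62.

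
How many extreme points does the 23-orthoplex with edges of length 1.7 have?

The vertices are ±e_1, ..., ±e_23, so there are 2·23 = 46.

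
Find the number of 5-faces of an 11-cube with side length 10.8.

Number of 5-faces = C(11,5) · 2^(11-5) = 462 · 64 = 29568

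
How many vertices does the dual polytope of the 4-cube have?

The 4-dimensional cross-polytope has 2n = 2·4 = 8 vertices.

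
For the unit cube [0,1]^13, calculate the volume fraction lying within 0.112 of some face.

1 - (1 - 2·0.112)^13 = 1 - 0.776^13 ≈ 0.963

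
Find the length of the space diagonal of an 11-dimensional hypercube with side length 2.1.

d = √(2.1² + 2.1² + ... + 2.1²) [11 terms] = √(11·2.1²) = 2.1√11 ≈ 6.96491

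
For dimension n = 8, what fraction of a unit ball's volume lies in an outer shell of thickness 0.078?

1 - (1-0.078)^8 ≈ 0.477787 ≈ 47.78%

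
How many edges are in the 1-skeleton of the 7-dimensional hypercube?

The 7-cube has n·2^(n-1) = 7·2^6 = 7·64 = 448 edges.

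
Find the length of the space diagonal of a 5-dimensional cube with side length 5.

d = √(5² + 5² + ... + 5²) [5 terms] = √(5·5²) = 5√5 ≈ 11.1803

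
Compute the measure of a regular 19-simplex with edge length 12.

Volume = 12^19 · √(20/2^19) / 19! ≈ 16.2211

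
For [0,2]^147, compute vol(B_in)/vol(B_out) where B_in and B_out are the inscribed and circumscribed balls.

V_in / V_out = (r_in/r_out)^147 = (1/√147)^147 = 147^(-147/2) ≈ 5.03705e-160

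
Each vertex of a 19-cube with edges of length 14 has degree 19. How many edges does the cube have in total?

Each of the 2^19 = 524288 vertices has degree 19; total edges = 19·2^19/2 = 4980736.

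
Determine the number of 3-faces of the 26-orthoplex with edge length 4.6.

f_3(26-orthoplex) = 2^4 · (26 choose 4) = 239200.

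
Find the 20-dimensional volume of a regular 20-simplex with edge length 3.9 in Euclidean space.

V_20 = √(21) · 3.9^20 / (20! · 2^(20/2)) ≈ 1.21893e-09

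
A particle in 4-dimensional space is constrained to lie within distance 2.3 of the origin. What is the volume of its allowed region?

The n-ball volume is π^(n/2)·r^n/Γ(n/2+1). With n=4, r=2.3: V ≈ 138.096.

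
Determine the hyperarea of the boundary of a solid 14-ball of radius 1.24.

S = n·V_n(r)/r = 14·V_14(1.24)/1.24 (volume-to-surface relation), giving 137.477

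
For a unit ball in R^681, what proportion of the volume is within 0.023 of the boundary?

V(inner)/V(outer) = ((1-0.023)/1)^681 ≈ 1.313e-07, so the shell fraction is 0.9999998687.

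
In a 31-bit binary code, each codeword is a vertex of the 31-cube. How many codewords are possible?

Number of vertices = 2^31 = 2147483648.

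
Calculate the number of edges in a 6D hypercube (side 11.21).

An n-cube has n·2^(n-1) edges. With n = 6: 6·32 = 192.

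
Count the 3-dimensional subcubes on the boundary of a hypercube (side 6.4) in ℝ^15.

Number of 3-faces = C(15,3) · 2^(15-3) = 455 · 4096 = 1863680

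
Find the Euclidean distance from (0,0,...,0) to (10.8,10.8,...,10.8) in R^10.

Diagonal = √10 · 10.8 ≈ 34.1526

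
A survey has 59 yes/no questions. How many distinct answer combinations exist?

An n-cube has 2^n vertices; for n = 59 that is 2^59 = 576460752303423488.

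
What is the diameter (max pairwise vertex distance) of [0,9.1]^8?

The space diagonal of an n-cube of side s is s√n. Here 9.1·√8 ≈ 25.7387.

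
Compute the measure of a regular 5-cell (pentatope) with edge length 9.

V_4 = √(5) · 9^4 / (4! · 2^(4/2)) ≈ 152.821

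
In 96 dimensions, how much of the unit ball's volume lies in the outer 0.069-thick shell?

V(inner)/V(outer) = ((1-0.069)/1)^96 ≈ 0.001045, so the shell fraction is 0.998955.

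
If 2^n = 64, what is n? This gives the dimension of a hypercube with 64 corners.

Since 2^n = 64, we have n = 6.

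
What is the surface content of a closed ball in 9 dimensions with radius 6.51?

|∂B_9(6.51)| ≈ 9.57653e+07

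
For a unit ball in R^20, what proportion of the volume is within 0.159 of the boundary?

1 - (1-0.159)^20 ≈ 0.968673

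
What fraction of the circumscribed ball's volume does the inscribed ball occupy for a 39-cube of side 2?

The radii are 2/2 and 2√39/2, so the volume ratio is (1/√39)^39 = 39^{-39/2} ≈ 9.42411e-32.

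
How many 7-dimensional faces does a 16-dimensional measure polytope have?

Choose 7 of 16 axes to span the face (C(16,7) = 11440 ways), then fix each of the remaining 9 coordinates at one of its two extreme values (2^9 = 512 ways): 11440·512 = 5857280.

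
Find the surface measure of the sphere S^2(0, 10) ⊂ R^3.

|∂B_3(10)| = 4πr² = 4π·(10)² ≈ 1256.64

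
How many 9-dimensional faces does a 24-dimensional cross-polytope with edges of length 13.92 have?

Each 9-face is the convex hull of 10 vertices, one chosen as ±e_i from each of 10 distinct axes: 2^10·C(24,10) = 2008326144.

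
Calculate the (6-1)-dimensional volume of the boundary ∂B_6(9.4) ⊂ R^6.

|∂B_6(9.4)| ≈ 2.27556e+06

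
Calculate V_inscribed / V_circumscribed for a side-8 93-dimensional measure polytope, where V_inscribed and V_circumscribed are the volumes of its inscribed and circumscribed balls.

V_in/V_out = n^(-n/2) = 93^(-93/2) ≈ 2.92108e-92.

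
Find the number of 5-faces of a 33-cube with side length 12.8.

An n-cube has C(n,k)·2^(n-k) k-faces. Here C(33,5)·2^28 = 237336·268435456 = 63709397385216.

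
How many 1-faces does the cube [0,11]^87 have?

Number of 1-faces = C(87,1)·2^(87-1) = 87·77371252455336267181195264 = 6731298963614255244763987968.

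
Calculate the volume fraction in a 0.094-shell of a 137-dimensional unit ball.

1 - (1-0.094)^137 ≈ 0.9999986617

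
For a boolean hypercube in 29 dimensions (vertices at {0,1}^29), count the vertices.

Each vertex is a binary string of length 29, so there are 2^29 = 536870912.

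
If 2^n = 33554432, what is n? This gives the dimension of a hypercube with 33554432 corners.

n = log_2(33554432) = 25.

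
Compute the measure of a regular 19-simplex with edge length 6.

V = (6^19 / 19!) · √((19+1) / 2^19) ≈ 3.09392e-05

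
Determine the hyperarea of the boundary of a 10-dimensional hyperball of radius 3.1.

S_10(3.1) = 2·π^(10/2)·(3.1)^9 / Γ(10/2) ≈ 674254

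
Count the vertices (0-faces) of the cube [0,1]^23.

The 23-cube has 2^23 = 8388608 vertices.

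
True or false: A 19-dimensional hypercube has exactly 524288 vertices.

True. The 19-cube has 2^19 = 524288 vertices.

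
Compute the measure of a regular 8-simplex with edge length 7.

V = (7^8 / 8!) · √((8+1) / 2^8) ≈ 26.808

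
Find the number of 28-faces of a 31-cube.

An n-cube has C(n,k)·2^(n-k) k-faces. Here C(31,28)·2^3 = 4495·8 = 35960.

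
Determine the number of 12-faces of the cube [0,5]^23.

An n-cube has C(n,k)·2^(n-k) k-faces. Here C(23,12)·2^11 = 1352078·2048 = 2769055744.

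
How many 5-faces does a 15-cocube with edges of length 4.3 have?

f_5(15-orthoplex) = 2^6 · (15 choose 6) = 320320.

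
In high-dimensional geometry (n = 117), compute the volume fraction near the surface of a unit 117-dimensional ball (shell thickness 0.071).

1 - (1-0.071)^117 ≈ 0.999819 ≈ 99.9819%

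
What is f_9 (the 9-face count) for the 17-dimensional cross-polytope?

f_9(17-orthoplex) = 2^10 · (17 choose 10) = 19914752.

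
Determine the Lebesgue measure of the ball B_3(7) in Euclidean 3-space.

V = 1372·π/3 ≈ 1436.76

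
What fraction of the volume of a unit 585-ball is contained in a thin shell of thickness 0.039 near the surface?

Shell fraction = 1 - (1-0.039)^585 ≈ 1 - 7.82e-11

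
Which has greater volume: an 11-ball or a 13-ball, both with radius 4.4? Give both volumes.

V_11(4.4) ≈ 2.25468e+07. V_13(4.4) ≈ 2.10973e+08. The 13-ball is larger.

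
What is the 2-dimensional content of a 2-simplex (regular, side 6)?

Area = (√3/4) · 6² = 15.5885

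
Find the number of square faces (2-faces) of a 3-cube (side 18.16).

f_2(3-cube) = (3 choose 2) · 2^1 = 6.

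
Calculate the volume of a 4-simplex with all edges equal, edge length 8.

For a regular n-simplex with edge a, V = (a^n / n!)·√((n+1)/2^n). With a=8, n=4: V ≈ 95.4056.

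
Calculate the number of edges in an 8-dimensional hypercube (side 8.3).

Each of the 2^8 = 256 vertices has degree 8; total edges = 8·2^8/2 = 1024.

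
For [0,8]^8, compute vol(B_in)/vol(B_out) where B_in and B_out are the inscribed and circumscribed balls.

V_in / V_out = (r_in/r_out)^8 = (1/√8)^8 = 8^(-8/2) ≈ 0.000244141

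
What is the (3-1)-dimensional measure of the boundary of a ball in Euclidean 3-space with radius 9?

S = n·V_n(r)/r = 3·V_3(9)/9 (volume-to-surface relation), giving 4πr² = 4π·(9)² ≈ 1017.88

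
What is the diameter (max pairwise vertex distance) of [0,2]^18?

d = √(2² + 2² + ... + 2²) [18 terms] = √(18·2²) = 2√18 ≈ 8.48528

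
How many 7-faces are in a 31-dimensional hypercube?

Choose 7 of 31 axes to span the face (C(31,7) = 2629575 ways), then fix each of the remaining 24 coordinates at one of its two extreme values (2^24 = 16777216 ways): 2629575·16777216 = 44116947763200.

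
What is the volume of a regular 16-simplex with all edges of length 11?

V = (11^16 / 16!) · √((16+1) / 2^16) ≈ 35.371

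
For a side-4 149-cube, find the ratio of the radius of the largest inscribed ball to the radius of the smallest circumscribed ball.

Ratio = (s/2)/(s√149/2) = 149^(-1/2) ≈ 0.0819232.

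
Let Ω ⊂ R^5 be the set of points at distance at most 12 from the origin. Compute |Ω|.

V_5(12) = π^(5/2) · (12)^5 / Γ(5/2 + 1) = 663552·π^2/5 ≈ 1.3098e+06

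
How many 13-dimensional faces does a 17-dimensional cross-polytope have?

Number of 13-faces = 2^(13+1) · C(17,13+1) = 16384 · 680 = 11141120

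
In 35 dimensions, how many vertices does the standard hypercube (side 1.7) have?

An n-cube has 2^n vertices; for n = 35 that is 2^35 = 34359738368.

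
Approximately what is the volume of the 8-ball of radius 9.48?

Volume = π^{8/2}·(9.48)^8/Γ(5) ≈ 2.64762e+08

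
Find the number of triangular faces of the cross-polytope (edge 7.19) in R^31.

Number of 2-faces = 2^(2+1) · C(31,2+1) = 8 · 4495 = 35960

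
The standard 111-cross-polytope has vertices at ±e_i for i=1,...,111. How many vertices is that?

An n-cross-polytope has 2n vertices; here n = 111, giving 222.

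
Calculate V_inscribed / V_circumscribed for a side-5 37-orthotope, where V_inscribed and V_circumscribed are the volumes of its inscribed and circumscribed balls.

The radii are 5/2 and 5√37/2, so the volume ratio is (1/√37)^37 = 37^{-37/2} ≈ 9.73348e-30.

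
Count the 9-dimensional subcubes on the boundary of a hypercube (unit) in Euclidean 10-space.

Choose 9 of 10 axes to span the face (C(10,9) = 10 ways), then fix each of the remaining 1 coordinate at one of its two extreme values (2^1 = 2 ways): 10·2 = 20.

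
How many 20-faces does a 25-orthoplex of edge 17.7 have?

An n-cross-polytope has 2^(k+1)·C(n,k+1) k-faces. Here 2^21·C(25,21) = 2097152·12650 = 26528972800.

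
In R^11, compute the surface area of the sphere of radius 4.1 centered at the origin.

The surface area of an n-ball is 2π^(n/2) r^(n-1) / Γ(n/2). For n=11, r=4.1: 2.78187e+07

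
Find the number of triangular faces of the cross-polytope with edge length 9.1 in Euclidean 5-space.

Each 2-face is the convex hull of 3 vertices, one chosen as ±e_i from each of 3 distinct axes: 2^3·C(5,3) = 80.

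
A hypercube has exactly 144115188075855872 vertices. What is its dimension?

Since 2^n = 144115188075855872, we have n = 57.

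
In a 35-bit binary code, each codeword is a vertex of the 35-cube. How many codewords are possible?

Number of vertices = 2^35 = 34359738368.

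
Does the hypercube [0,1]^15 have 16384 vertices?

False. The 15-cube has 2^15 = 32768 vertices.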